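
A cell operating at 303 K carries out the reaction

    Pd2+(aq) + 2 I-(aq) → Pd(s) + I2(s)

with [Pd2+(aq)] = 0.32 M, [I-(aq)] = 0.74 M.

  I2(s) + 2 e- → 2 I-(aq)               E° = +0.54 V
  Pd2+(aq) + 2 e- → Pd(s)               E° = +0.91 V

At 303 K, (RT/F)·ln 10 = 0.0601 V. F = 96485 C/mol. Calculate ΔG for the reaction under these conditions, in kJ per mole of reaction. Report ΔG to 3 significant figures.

E°cell = +0.91 − (+0.54) = +0.37 V; the balanced reaction transfers n = 2 electrons.
The reaction quotient is 1 / ([Pd2+(aq)]·[I-(aq)]^2) = 5.71; by Nernst, E = +0.37 − (0.0601/2)(0.756) = +0.3473 V.
Finally ΔG = −nFE = −(2)(96485 C/mol)(+0.3473 V) = −67.0 kJ/mol.

−67.0 kJ/mol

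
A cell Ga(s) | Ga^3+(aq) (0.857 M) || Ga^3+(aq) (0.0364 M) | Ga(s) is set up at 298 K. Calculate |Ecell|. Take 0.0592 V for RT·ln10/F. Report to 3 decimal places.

For a concentration cell E°cell = 0, since both electrodes use the same couple.
The compartment with the higher Ga^3+(aq) concentration (0.857 M) acts as the cathode; ions are reduced there and produced at the dilute (0.0364 M) anode.
With n = 3, Ecell = −(0.0592/3)·log([dilute]/[conc]) = −(0.0592/3)·log(0.0364/0.857) = +0.027 V.

0.027 V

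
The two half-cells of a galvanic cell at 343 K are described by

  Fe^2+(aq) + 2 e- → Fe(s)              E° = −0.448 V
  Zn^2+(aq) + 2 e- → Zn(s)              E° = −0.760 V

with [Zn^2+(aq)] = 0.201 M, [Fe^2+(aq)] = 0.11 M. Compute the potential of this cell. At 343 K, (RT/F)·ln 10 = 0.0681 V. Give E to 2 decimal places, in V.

Fe²⁺/Fe is reduced (cathode, E° = −0.448 V) and Zn²⁺/Zn is oxidized (anode).
E°cell = −0.448 − (−0.760) = +0.312 V, with n = 2 electrons transferred.
For the overall reaction Fe^2+(aq) + Zn(s) → Fe(s) + Zn^2+(aq), Q = [Zn^2+(aq)] / [Fe^2+(aq)] = 1.83, giving log Q = 0.262.
Applying E = E° − (RT ln10/nF)·log Q gives +0.312 − (0.0681/2)(0.262) = +0.30 V.

+0.30 V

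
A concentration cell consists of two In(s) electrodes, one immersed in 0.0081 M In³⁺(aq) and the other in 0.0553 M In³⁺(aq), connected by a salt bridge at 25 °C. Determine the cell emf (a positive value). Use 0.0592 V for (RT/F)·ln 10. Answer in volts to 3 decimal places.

For a concentration cell E°cell = 0, since both electrodes use the same couple.
The compartment with the higher In³⁺(aq) concentration (0.0553 M) acts as the cathode; ions are reduced there and produced at the dilute (0.0081 M) anode.
With n = 3, Ecell = −(0.0592/3)·log([dilute]/[conc]) = −(0.0592/3)·log(0.0081/0.0553) = +0.016 V.

0.016 V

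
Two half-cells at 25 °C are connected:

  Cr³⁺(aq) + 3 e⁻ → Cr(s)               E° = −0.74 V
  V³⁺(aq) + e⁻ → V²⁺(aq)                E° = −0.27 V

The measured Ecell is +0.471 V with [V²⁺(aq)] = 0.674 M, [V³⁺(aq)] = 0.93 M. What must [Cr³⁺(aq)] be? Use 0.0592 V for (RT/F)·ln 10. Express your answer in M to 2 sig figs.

The V³⁺/V²⁺ couple has the larger reduction potential, so it is the cathode: E°cell = −0.27 − (−0.74) = +0.47 V and n = 3.
From the Nernst equation, log Q = n(E° − E)/0.0592 = 3·(+0.47 − (+0.471))/0.0592 = −0.051.
The balanced reaction is 3 V³⁺(aq) + Cr(s) → 3 V²⁺(aq) + Cr³⁺(aq), so Q = ([V²⁺(aq)]^3·[Cr³⁺(aq)]) / [V³⁺(aq)]^3.
Solving for the unknown gives log [Cr³⁺(aq)] = 0.368, so [Cr³⁺(aq)] ≈ 2.3 M.

2.3 M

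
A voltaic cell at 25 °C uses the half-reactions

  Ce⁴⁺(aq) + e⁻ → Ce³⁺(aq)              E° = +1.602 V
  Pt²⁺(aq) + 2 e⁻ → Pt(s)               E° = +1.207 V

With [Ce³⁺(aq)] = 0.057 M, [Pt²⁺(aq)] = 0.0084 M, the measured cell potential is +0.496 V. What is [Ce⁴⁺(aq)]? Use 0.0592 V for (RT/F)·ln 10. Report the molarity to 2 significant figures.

0.27 M

With Ce⁴⁺/Ce³⁺ at the cathode and Pt²⁺/Pt at the anode, E°cell = +1.602 − (+1.207) = +0.395 V (n = 2).
From the Nernst equation, log Q = n(E° − E)/0.0592 = 2·(+0.395 − (+0.496))/0.0592 = −3.412.
For 2 Ce⁴⁺(aq) + Pt(s) → 2 Ce³⁺(aq) + Pt²⁺(aq), the reaction quotient is Q = ([Ce³⁺(aq)]^2·[Pt²⁺(aq)]) / [Ce⁴⁺(aq)]^2.
Solving for the unknown gives log [Ce⁴⁺(aq)] = −0.576, so [Ce⁴⁺(aq)] ≈ 0.27 M.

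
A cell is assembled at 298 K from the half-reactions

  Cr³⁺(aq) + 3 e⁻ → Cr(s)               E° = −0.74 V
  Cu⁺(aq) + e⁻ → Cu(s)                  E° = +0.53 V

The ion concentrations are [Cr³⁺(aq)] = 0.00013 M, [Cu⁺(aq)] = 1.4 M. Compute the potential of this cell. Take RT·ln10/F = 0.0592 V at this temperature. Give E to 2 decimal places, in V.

Cu⁺/Cu is reduced (cathode, E° = +0.53 V) and Cr³⁺/Cr is oxidized (anode).
The standard potential is +0.53 − (−0.74) = +1.27 V and the balanced reaction transfers n = 3 electrons.
The balanced reaction is 3 Cu⁺(aq) + Cr(s) → 3 Cu(s) + Cr³⁺(aq), so Q = [Cr³⁺(aq)] / [Cu⁺(aq)]^3 = 4.74×10^−5 and log Q = −4.324.
Applying E = E° − (RT ln10/nF)·log Q gives +1.27 − (0.0592/3)(−4.324) = +1.36 V.

+1.36 V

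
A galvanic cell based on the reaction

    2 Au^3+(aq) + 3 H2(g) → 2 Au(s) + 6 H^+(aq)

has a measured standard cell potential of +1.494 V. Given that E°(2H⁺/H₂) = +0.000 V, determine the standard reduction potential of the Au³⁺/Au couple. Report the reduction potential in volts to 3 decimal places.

+1.494 V

In the reaction as written the Au³⁺/Au couple is reduced (cathode) and 2H⁺/H₂ is oxidized (anode), so E°cell = E°(Au³⁺/Au) − E°(2H⁺/H₂).
E°(Au³⁺/Au) = E°cell + E°(anode) = +1.494 + (+0.000) = +1.494 V.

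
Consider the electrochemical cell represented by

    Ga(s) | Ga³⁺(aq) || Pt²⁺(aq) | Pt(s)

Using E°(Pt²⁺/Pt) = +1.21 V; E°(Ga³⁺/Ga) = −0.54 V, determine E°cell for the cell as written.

By convention the left-hand electrode in cell notation is the anode (oxidation) and the right-hand electrode is the cathode (reduction).
E°cell = E°(right) − E°(left) = +1.21 − (−0.54) = +1.75 V.

+1.75 V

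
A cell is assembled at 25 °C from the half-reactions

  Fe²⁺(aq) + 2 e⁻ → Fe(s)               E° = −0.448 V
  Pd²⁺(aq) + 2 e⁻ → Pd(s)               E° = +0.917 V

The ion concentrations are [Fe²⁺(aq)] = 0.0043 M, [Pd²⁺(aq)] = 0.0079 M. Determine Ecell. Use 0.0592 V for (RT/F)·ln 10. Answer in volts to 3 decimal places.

Pd²⁺/Pd is reduced (cathode, E° = +0.917 V) and Fe²⁺/Fe is oxidized (anode).
The standard potential is +0.917 − (−0.448) = +1.365 V and the balanced reaction transfers n = 2 electrons.
Balancing gives Pd²⁺(aq) + Fe(s) → Pd(s) + Fe²⁺(aq); hence Q = [Fe²⁺(aq)] / [Pd²⁺(aq)] = 0.544 (log Q = −0.264).
Applying E = E° − (RT ln10/nF)·log Q gives +1.365 − (0.0592/2)(−0.264) = +1.373 V.

+1.373 V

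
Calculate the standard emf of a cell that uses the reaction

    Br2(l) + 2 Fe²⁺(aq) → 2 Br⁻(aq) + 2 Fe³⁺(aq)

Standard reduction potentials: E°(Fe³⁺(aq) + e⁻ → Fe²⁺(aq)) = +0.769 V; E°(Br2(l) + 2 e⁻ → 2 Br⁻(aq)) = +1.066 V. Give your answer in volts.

+0.297 V

Br2(l) gains electrons, so the Br₂/Br⁻ couple is the cathode; the Fe³⁺/Fe²⁺ couple is the anode.
E°cell = E°(cathode) − E°(anode) = +1.066 − (+0.769) = +0.297 V.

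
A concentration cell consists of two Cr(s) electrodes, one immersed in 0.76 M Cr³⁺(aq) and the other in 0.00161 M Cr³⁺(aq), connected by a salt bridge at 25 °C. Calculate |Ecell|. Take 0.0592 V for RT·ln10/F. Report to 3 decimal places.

For a concentration cell E°cell = 0, since both electrodes use the same couple.
The compartment with the higher Cr³⁺(aq) concentration (0.76 M) acts as the cathode; ions are reduced there and produced at the dilute (0.00161 M) anode.
With n = 3, Ecell = −(0.0592/3)·log([dilute]/[conc]) = −(0.0592/3)·log(0.00161/0.76) = +0.053 V.

0.053 V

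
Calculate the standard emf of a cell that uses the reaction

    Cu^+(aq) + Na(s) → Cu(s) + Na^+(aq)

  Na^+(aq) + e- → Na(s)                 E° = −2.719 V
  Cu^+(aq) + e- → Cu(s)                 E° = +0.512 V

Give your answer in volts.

+3.231 V

Cu^+(aq) gains electrons, so the Cu⁺/Cu couple is the cathode; the Na⁺/Na couple is the anode.
E°cell = E°(cathode) − E°(anode) = +0.512 − (−2.719) = +3.231 V.
The positive value indicates the reaction is spontaneous as written.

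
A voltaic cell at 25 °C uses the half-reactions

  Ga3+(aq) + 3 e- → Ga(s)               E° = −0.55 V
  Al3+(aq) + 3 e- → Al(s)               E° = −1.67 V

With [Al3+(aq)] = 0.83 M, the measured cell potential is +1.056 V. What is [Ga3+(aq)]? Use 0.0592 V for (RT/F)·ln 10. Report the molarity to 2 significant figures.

With Ga³⁺/Ga at the cathode and Al³⁺/Al at the anode, E°cell = −0.55 − (−1.67) = +1.12 V (n = 3).
Rearranging E = E° − (0.0592/n)·log Q gives log Q = 3(+1.12 − (+1.056))/0.0592 = 3.243.
For Ga3+(aq) + Al(s) → Ga(s) + Al3+(aq), the reaction quotient is Q = [Al3+(aq)] / [Ga3+(aq)].
Isolating [Ga3+(aq)] in Q = 10^{3.243} yields log [Ga3+(aq)] = −3.324, i.e. 0.00047 M.

0.00047 M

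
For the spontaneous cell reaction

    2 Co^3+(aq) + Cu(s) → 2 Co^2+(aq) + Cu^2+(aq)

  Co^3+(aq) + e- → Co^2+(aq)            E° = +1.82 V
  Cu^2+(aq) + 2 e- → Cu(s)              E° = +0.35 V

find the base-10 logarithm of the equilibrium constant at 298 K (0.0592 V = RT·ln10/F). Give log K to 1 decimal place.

The Co³⁺/Co²⁺ couple is reduced (cathode); E°cell = +1.82 − (+0.35) = +1.47 V with n = 2.
At equilibrium E = 0, so log K = nE°cell / 0.0592 = (2)(+1.47) / 0.0592 = 49.7.

log K = 49.7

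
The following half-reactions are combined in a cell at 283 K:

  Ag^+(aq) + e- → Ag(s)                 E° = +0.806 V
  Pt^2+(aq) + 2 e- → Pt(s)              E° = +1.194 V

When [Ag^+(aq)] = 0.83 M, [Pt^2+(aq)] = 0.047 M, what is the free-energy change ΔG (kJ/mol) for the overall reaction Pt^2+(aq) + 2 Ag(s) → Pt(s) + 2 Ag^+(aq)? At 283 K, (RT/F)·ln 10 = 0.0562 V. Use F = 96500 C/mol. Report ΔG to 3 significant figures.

−68.6 kJ/mol

With Pt²⁺/Pt reduced at the cathode, E°cell = +1.194 − (+0.806) = +0.388 V and n = 2.
Here Q = [Ag^+(aq)]^2 / [Pt^2+(aq)] = 14.7 (log Q = 1.166), giving E = +0.388 − (0.0562/2)·(1.166) = +0.3552 V.
ΔG = −nFE = −(2)(96500)(+0.3552) J/mol = −68.6 kJ/mol.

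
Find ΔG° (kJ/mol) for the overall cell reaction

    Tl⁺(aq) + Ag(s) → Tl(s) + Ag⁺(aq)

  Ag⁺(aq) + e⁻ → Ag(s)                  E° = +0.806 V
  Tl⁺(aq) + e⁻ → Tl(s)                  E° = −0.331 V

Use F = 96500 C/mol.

+110 kJ/mol

In the reaction as written Tl⁺(aq) is reduced, so the Tl⁺/Tl couple is the cathode and Ag⁺/Ag is the anode.
E°cell = −0.331 − (+0.806) = −1.137 V; balancing electrons gives n = 1.
ΔG° = −nFE°cell = −(1)(96500)(−1.137) J/mol = +110 kJ/mol.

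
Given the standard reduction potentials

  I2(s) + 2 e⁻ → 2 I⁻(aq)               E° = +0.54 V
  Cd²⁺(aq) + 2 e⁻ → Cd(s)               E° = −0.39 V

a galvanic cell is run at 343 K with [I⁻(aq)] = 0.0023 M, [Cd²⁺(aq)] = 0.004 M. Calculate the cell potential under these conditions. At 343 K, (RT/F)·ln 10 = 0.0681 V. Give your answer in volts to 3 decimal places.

+1.191 V

The I₂/I⁻ couple has the more positive E°, so it is the cathode; Cd²⁺/Cd is the anode.
E°cell = +0.54 − (−0.39) = +0.93 V, with n = 2 electrons transferred.
For the overall reaction I2(s) + Cd(s) → 2 I⁻(aq) + Cd²⁺(aq), Q = [I⁻(aq)]^2·[Cd²⁺(aq)] = 2.12×10^−8, giving log Q = −7.674.
Applying E = E° − (RT ln10/nF)·log Q gives +0.93 − (0.0681/2)(−7.674) = +1.191 V.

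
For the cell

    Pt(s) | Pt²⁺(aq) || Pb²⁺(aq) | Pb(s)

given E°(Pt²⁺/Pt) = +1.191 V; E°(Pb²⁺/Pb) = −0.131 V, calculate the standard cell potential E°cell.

−1.322 V

By convention the left-hand electrode in cell notation is the anode (oxidation) and the right-hand electrode is the cathode (reduction).
E°cell = E°(right) − E°(left) = −0.131 − (+1.191) = −1.322 V.
The negative sign shows that, as written, the cell would require an external voltage to drive the reaction.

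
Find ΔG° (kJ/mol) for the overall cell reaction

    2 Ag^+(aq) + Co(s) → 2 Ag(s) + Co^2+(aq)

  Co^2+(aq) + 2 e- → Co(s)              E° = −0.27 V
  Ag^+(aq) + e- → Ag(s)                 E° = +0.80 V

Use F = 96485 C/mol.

In the reaction as written Ag^+(aq) is reduced, so the Ag⁺/Ag couple is the cathode and Co²⁺/Co is the anode.
E°cell = +0.80 − (−0.27) = +1.07 V; balancing electrons gives n = 2.
ΔG° = −nFE°cell = −(2)(96485)(+1.07) J/mol = −206 kJ/mol.

−206 kJ/mol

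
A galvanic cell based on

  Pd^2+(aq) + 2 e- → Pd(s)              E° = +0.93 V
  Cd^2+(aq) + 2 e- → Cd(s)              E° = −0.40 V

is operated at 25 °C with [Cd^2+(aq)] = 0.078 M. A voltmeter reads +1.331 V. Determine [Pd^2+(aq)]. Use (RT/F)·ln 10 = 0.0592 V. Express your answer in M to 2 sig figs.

0.084 M

Pd²⁺/Pd is the cathode (higher E°); E°cell = +0.93 − (−0.40) = +1.33 V with n = 2.
From the Nernst equation, log Q = n(E° − E)/0.0592 = 2·(+1.33 − (+1.331))/0.0592 = −0.034.
Balancing electrons gives Pd^2+(aq) + Cd(s) → Pd(s) + Cd^2+(aq); thus Q = [Cd^2+(aq)] / [Pd^2+(aq)].
Isolating [Pd^2+(aq)] in Q = 10^{−0.034} yields log [Pd^2+(aq)] = −1.074, i.e. 0.084 M.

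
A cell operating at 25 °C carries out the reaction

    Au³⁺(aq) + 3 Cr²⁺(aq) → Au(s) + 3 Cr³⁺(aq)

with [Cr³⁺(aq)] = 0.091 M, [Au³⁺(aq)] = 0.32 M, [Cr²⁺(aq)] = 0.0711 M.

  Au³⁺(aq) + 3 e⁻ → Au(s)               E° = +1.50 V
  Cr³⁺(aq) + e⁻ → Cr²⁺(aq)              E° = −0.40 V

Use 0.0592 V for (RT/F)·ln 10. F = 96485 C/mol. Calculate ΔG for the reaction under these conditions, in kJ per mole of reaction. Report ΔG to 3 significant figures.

E°cell = +1.50 − (−0.40) = +1.90 V; the balanced reaction transfers n = 3 electrons.
The reaction quotient is [Cr³⁺(aq)]^3 / ([Au³⁺(aq)]·[Cr²⁺(aq)]^3) = 6.55; by Nernst, E = +1.90 − (0.0592/3)(0.816) = +1.8839 V.
Finally ΔG = −nFE = −(3)(96485 C/mol)(+1.8839 V) = −545 kJ/mol.

−545 kJ/mol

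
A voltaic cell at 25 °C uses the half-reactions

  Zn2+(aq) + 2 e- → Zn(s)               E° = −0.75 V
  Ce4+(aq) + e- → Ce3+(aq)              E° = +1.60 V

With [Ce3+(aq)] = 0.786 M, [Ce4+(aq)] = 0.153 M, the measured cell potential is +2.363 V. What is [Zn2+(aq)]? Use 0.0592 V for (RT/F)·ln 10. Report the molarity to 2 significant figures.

The Ce⁴⁺/Ce³⁺ couple has the larger reduction potential, so it is the cathode: E°cell = +1.60 − (−0.75) = +2.35 V and n = 2.
Since E = E° − (0.0592/n)·log Q, log Q = n(E° − E)/0.0592 = −0.439.
The balanced reaction is 2 Ce4+(aq) + Zn(s) → 2 Ce3+(aq) + Zn2+(aq), so Q = ([Ce3+(aq)]^2·[Zn2+(aq)]) / [Ce4+(aq)]^2.
Substituting the known concentrations and solving, log [Zn2+(aq)] = −1.860 and [Zn2+(aq)] = 0.014 M.

0.014 M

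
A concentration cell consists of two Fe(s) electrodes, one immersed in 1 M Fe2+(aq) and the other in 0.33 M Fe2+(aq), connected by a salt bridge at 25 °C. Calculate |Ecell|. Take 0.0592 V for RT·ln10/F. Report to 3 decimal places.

For a concentration cell E°cell = 0, since both electrodes use the same couple.
The compartment with the higher Fe2+(aq) concentration (1 M) acts as the cathode; ions are reduced there and produced at the dilute (0.33 M) anode.
With n = 2, Ecell = −(0.0592/2)·log([dilute]/[conc]) = −(0.0592/2)·log(0.33/1) = +0.014 V.

0.014 V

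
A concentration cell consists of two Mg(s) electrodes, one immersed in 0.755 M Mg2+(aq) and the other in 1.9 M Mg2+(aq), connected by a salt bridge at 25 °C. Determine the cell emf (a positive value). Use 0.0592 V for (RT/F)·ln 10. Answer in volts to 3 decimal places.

0.012 V

For a concentration cell E°cell = 0, since both electrodes use the same couple.
The compartment with the higher Mg2+(aq) concentration (1.9 M) acts as the cathode; ions are reduced there and produced at the dilute (0.755 M) anode.
With n = 2, Ecell = −(0.0592/2)·log([dilute]/[conc]) = −(0.0592/2)·log(0.755/1.9) = +0.012 V.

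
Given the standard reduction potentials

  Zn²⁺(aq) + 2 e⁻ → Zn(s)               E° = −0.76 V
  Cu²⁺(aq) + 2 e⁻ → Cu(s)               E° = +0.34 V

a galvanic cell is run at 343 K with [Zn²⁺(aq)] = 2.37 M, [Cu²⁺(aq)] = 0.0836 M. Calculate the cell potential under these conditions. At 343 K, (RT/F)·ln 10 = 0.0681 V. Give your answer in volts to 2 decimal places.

+1.05 V

The Cu²⁺/Cu couple has the more positive E°, so it is the cathode; Zn²⁺/Zn is the anode.
The standard potential is +0.34 − (−0.76) = +1.10 V and the balanced reaction transfers n = 2 electrons.
For the overall reaction Cu²⁺(aq) + Zn(s) → Cu(s) + Zn²⁺(aq), Q = [Zn²⁺(aq)] / [Cu²⁺(aq)] = 28.3, giving log Q = 1.453.
By the Nernst equation, E = +1.10 − (0.0681/2)·(1.453) = +1.05 V.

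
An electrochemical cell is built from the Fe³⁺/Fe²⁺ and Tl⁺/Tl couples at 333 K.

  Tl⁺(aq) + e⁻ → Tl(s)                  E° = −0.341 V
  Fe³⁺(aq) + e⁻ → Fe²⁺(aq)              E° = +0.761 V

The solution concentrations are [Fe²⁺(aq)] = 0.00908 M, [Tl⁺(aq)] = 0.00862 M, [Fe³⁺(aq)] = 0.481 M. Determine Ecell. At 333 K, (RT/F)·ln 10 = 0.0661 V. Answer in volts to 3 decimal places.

+1.352 V

Since E°(Fe³⁺/Fe²⁺) > E°(Tl⁺/Tl), Fe³⁺/Fe²⁺ serves as the cathode.
The standard potential is +0.761 − (−0.341) = +1.102 V and the balanced reaction transfers n = 1 electron.
The balanced reaction is Fe³⁺(aq) + Tl(s) → Fe²⁺(aq) + Tl⁺(aq), so Q = ([Fe²⁺(aq)]·[Tl⁺(aq)]) / [Fe³⁺(aq)] = 0.000163 and log Q = −3.789.
By the Nernst equation, E = +1.102 − (0.0661/1)·(−3.789) = +1.352 V.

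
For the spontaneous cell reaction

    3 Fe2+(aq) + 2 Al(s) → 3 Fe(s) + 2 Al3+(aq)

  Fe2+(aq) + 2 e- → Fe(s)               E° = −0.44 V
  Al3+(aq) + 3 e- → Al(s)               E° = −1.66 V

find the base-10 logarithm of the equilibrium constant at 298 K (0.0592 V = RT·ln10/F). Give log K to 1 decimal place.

The Fe²⁺/Fe couple is reduced (cathode); E°cell = −0.44 − (−1.66) = +1.22 V with n = 6.
At equilibrium E = 0, so log K = nE°cell / 0.0592 = (6)(+1.22) / 0.0592 = 123.6.

log K = 123.6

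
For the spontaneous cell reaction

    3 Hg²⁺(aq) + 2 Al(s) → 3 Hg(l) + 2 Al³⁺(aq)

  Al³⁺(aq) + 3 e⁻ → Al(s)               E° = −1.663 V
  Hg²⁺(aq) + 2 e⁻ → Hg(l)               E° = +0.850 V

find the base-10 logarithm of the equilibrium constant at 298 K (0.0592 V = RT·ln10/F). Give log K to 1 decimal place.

The Hg²⁺/Hg couple is reduced (cathode); E°cell = +0.850 − (−1.663) = +2.513 V with n = 6.
At equilibrium E = 0, so log K = nE°cell / 0.0592 = (6)(+2.513) / 0.0592 = 254.7.

log K = 254.7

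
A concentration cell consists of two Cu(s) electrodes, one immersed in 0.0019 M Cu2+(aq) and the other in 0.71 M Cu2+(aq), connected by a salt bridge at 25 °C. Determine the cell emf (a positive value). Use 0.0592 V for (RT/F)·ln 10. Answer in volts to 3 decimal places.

For a concentration cell E°cell = 0, since both electrodes use the same couple.
The compartment with the higher Cu2+(aq) concentration (0.71 M) acts as the cathode; ions are reduced there and produced at the dilute (0.0019 M) anode.
With n = 2, Ecell = −(0.0592/2)·log([dilute]/[conc]) = −(0.0592/2)·log(0.0019/0.71) = +0.076 V.

0.076 V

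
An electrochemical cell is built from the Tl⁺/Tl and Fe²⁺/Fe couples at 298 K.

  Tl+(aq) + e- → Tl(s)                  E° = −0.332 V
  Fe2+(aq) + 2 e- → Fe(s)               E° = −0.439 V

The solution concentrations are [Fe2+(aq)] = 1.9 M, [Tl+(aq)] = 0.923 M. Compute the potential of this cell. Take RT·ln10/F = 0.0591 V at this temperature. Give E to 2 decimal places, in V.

+0.10 V

Since E°(Tl⁺/Tl) > E°(Fe²⁺/Fe), Tl⁺/Tl serves as the cathode.
E°cell = −0.332 − (−0.439) = +0.107 V, with n = 2 electrons transferred.
For the overall reaction 2 Tl+(aq) + Fe(s) → 2 Tl(s) + Fe2+(aq), Q = [Fe2+(aq)] / [Tl+(aq)]^2 = 2.23, giving log Q = 0.348.
By the Nernst equation, E = +0.107 − (0.0591/2)·(0.348) = +0.10 V.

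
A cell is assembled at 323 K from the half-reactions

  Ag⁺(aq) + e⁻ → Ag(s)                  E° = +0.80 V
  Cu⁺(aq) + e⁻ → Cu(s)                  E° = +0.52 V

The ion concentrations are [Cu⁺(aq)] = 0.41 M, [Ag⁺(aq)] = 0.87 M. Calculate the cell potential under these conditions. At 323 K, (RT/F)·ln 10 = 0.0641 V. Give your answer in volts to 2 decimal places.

+0.30 V

The Ag⁺/Ag couple has the more positive E°, so it is the cathode; Cu⁺/Cu is the anode.
E°cell = +0.80 − (+0.52) = +0.28 V, with n = 1 electron transferred.
For the overall reaction Ag⁺(aq) + Cu(s) → Ag(s) + Cu⁺(aq), Q = [Cu⁺(aq)] / [Ag⁺(aq)] = 0.471, giving log Q = −0.327.
E = E° − (0.0641/n)·log Q = +0.28 − (0.0641/1)(−0.327) = +0.30 V.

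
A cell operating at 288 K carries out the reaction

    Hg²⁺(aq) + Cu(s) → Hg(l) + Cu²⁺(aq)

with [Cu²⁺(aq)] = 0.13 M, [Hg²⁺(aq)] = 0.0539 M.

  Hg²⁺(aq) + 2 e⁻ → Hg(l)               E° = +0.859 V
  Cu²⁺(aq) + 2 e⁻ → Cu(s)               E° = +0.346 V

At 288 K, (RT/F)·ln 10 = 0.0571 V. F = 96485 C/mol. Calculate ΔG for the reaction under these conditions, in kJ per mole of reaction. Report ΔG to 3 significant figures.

−96.9 kJ/mol

E°cell = +0.859 − (+0.346) = +0.513 V; the balanced reaction transfers n = 2 electrons.
Here Q = [Cu²⁺(aq)] / [Hg²⁺(aq)] = 2.41 (log Q = 0.382), giving E = +0.513 − (0.0571/2)·(0.382) = +0.5021 V.
ΔG = −nFE = −(2)(96485)(+0.5021) J/mol = −96.9 kJ/mol.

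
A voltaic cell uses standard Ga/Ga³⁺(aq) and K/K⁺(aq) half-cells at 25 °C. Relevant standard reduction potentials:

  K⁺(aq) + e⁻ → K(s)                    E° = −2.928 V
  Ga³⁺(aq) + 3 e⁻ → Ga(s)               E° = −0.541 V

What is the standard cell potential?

Of the two couples in this cell, the one with the more positive reduction potential is reduced at the cathode: here that is Ga³⁺/Ga (−0.541 V); K⁺/K (−2.928 V) is the anode.
E°cell = E°(cathode) − E°(anode) = −0.541 − (−2.928) = +2.387 V.

+2.387 V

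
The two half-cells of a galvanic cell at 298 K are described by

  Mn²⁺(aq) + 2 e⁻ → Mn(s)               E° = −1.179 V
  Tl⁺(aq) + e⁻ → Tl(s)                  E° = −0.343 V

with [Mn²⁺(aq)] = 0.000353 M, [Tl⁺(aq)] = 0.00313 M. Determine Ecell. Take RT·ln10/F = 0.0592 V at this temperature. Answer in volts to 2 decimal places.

+0.79 V

Tl⁺/Tl is reduced (cathode, E° = −0.343 V) and Mn²⁺/Mn is oxidized (anode).
E°cell = −0.343 − (−1.179) = +0.836 V, with n = 2 electrons transferred.
For the overall reaction 2 Tl⁺(aq) + Mn(s) → 2 Tl(s) + Mn²⁺(aq), Q = [Mn²⁺(aq)] / [Tl⁺(aq)]^2 = 36, giving log Q = 1.557.
By the Nernst equation, E = +0.836 − (0.0592/2)·(1.557) = +0.79 V.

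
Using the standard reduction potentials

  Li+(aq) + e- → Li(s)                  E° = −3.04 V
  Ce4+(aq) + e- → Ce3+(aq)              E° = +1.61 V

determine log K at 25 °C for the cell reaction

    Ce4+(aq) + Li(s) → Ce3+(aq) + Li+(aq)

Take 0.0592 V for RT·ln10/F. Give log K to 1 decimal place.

The Ce⁴⁺/Ce³⁺ couple is reduced (cathode); E°cell = +1.61 − (−3.04) = +4.65 V with n = 1.
At equilibrium E = 0, so log K = nE°cell / 0.0592 = (1)(+4.65) / 0.0592 = 78.5.

log K = 78.5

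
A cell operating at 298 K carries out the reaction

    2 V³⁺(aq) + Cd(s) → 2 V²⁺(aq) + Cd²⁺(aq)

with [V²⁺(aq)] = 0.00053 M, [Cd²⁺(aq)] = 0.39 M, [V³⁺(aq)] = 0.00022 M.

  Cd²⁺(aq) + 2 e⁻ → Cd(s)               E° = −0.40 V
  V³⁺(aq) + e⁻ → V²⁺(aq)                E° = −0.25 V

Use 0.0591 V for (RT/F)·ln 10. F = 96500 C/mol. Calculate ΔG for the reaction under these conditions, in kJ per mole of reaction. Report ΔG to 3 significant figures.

−26.9 kJ/mol

The standard cell potential is −0.25 − (−0.40) = +0.15 V, with n = 2 electrons in the balanced equation.
Here Q = ([V²⁺(aq)]^2·[Cd²⁺(aq)]) / [V³⁺(aq)]^2 = 2.26 (log Q = 0.355), giving E = +0.15 − (0.0591/2)·(0.355) = +0.1395 V.
Finally ΔG = −nFE = −(2)(96500 C/mol)(+0.1395 V) = −26.9 kJ/mol.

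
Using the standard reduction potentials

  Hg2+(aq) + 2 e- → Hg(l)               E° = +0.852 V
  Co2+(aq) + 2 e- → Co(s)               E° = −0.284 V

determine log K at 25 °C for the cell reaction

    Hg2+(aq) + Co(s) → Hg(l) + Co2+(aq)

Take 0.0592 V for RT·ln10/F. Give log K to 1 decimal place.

log K = 38.4

The Hg²⁺/Hg couple is reduced (cathode); E°cell = +0.852 − (−0.284) = +1.136 V with n = 2.
At equilibrium E = 0, so log K = nE°cell / 0.0592 = (2)(+1.136) / 0.0592 = 38.4.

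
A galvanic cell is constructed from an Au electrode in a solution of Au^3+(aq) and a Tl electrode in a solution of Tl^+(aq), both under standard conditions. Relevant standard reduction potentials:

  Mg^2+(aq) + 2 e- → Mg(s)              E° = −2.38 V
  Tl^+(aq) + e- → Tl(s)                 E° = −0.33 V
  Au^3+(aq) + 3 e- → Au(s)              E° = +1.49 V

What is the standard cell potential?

Of the two couples in this cell, the one with the more positive reduction potential is reduced at the cathode: here that is Au³⁺/Au (+1.49 V); Tl⁺/Tl (−0.33 V) is the anode.
E°cell = E°(cathode) − E°(anode) = +1.49 − (−0.33) = +1.82 V.

+1.82 V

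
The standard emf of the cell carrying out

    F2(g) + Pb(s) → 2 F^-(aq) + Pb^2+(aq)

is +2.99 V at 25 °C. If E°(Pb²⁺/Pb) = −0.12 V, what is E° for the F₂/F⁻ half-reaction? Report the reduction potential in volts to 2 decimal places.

+2.87 V

In the reaction as written the F₂/F⁻ couple is reduced (cathode) and Pb²⁺/Pb is oxidized (anode), so E°cell = E°(F₂/F⁻) − E°(Pb²⁺/Pb).
E°(F₂/F⁻) = E°cell + E°(anode) = +2.99 + (−0.12) = +2.87 V.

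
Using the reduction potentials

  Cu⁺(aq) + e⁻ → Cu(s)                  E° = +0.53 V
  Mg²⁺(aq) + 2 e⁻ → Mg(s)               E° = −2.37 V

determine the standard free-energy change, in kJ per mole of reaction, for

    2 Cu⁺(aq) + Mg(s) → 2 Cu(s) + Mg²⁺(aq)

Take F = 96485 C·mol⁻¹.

−560 kJ/mol

In the reaction as written Cu⁺(aq) is reduced, so the Cu⁺/Cu couple is the cathode and Mg²⁺/Mg is the anode.
E°cell = +0.53 − (−2.37) = +2.90 V; balancing electrons gives n = 2.
ΔG° = −nFE°cell = −(2)(96485)(+2.90) J/mol = −560 kJ/mol.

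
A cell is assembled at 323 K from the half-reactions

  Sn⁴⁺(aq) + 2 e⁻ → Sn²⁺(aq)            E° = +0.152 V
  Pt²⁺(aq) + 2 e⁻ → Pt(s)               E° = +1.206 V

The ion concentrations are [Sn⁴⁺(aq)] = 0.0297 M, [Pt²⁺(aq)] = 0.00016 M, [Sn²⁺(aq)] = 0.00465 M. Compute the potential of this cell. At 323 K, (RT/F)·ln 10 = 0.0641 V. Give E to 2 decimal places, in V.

Pt²⁺/Pt is reduced (cathode, E° = +1.206 V) and Sn⁴⁺/Sn²⁺ is oxidized (anode).
E°cell = +1.206 − (+0.152) = +1.054 V, with n = 2 electrons transferred.
The balanced reaction is Pt²⁺(aq) + Sn²⁺(aq) → Pt(s) + Sn⁴⁺(aq), so Q = [Sn⁴⁺(aq)] / ([Pt²⁺(aq)]·[Sn²⁺(aq)]) = 3.99×10^4 and log Q = 4.601.
By the Nernst equation, E = +1.054 − (0.0641/2)·(4.601) = +0.91 V.

+0.91 V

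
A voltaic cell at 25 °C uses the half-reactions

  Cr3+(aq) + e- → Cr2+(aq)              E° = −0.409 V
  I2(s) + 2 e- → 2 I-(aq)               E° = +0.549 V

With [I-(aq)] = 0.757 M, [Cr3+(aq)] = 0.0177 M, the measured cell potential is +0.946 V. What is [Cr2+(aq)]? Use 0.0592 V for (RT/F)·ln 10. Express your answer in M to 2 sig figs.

0.0084 M

With I₂/I⁻ at the cathode and Cr³⁺/Cr²⁺ at the anode, E°cell = +0.549 − (−0.409) = +0.958 V (n = 2).
From the Nernst equation, log Q = n(E° − E)/0.0592 = 2·(+0.958 − (+0.946))/0.0592 = 0.405.
Balancing electrons gives I2(s) + 2 Cr2+(aq) → 2 I-(aq) + 2 Cr3+(aq); thus Q = ([I-(aq)]^2·[Cr3+(aq)]^2) / [Cr2+(aq)]^2.
Isolating [Cr2+(aq)] in Q = 10^{0.405} yields log [Cr2+(aq)] = −2.075, i.e. 0.0084 M.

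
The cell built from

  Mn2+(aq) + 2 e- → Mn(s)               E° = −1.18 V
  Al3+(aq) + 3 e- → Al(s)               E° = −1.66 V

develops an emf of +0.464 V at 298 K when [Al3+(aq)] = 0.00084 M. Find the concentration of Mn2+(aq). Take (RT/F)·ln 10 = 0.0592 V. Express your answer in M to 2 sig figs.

0.0026 M

With Mn²⁺/Mn at the cathode and Al³⁺/Al at the anode, E°cell = −1.18 − (−1.66) = +0.48 V (n = 6).
Since E = E° − (0.0592/n)·log Q, log Q = n(E° − E)/0.0592 = 1.622.
The balanced reaction is 3 Mn2+(aq) + 2 Al(s) → 3 Mn(s) + 2 Al3+(aq), so Q = [Al3+(aq)]^2 / [Mn2+(aq)]^3.
Isolating [Mn2+(aq)] in Q = 10^{1.622} yields log [Mn2+(aq)] = −2.591, i.e. 0.0026 M.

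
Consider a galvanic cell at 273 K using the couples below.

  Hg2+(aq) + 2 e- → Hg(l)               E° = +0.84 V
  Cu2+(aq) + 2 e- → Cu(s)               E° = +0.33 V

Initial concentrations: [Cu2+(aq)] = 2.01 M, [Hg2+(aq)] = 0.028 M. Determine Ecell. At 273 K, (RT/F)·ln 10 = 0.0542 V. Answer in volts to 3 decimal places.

+0.460 V

Hg²⁺/Hg is reduced (cathode, E° = +0.84 V) and Cu²⁺/Cu is oxidized (anode).
E°cell = E°cat − E°an = +0.84 − (+0.33) = +0.51 V; n = 2.
For the overall reaction Hg2+(aq) + Cu(s) → Hg(l) + Cu2+(aq), Q = [Cu2+(aq)] / [Hg2+(aq)] = 71.8, giving log Q = 1.856.
E = E° − (0.0542/n)·log Q = +0.51 − (0.0542/2)(1.856) = +0.460 V.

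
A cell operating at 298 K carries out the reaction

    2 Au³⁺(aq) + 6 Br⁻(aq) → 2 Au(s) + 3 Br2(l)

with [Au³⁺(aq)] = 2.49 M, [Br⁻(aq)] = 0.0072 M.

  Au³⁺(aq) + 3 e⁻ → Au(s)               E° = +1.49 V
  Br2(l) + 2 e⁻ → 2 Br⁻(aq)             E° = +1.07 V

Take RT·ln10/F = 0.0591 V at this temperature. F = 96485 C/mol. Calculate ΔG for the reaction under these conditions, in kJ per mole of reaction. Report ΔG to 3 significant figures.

−174 kJ/mol

With Au³⁺/Au reduced at the cathode, E°cell = +1.49 − (+1.07) = +0.42 V and n = 6.
The reaction quotient is 1 / ([Au³⁺(aq)]^2·[Br⁻(aq)]^6) = 1.16×10^12; by Nernst, E = +0.42 − (0.0591/6)(12.064) = +0.3012 V.
Then ΔG = −nFE = −6 × 96485 × +0.3012 J/mol = −174 kJ/mol.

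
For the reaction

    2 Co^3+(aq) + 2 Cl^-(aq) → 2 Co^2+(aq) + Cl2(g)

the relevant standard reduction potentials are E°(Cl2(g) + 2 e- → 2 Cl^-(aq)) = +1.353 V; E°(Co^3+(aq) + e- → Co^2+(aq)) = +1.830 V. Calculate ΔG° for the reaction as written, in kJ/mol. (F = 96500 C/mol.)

−92.1 kJ/mol

In the reaction as written Co^3+(aq) is reduced, so the Co³⁺/Co²⁺ couple is the cathode and Cl₂/Cl⁻ is the anode.
E°cell = +1.830 − (+1.353) = +0.477 V; balancing electrons gives n = 2.
ΔG° = −nFE°cell = −(2)(96500)(+0.477) J/mol = −92.1 kJ/mol.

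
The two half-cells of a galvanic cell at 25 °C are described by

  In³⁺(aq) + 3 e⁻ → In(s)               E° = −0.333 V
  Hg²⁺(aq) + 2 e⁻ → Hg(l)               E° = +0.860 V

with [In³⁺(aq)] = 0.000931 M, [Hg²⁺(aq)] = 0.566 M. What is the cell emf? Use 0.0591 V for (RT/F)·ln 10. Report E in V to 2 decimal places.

The Hg²⁺/Hg couple has the more positive E°, so it is the cathode; In³⁺/In is the anode.
The standard potential is +0.860 − (−0.333) = +1.193 V and the balanced reaction transfers n = 6 electrons.
The balanced reaction is 3 Hg²⁺(aq) + 2 In(s) → 3 Hg(l) + 2 In³⁺(aq), so Q = [In³⁺(aq)]^2 / [Hg²⁺(aq)]^3 = 4.78×10^−6 and log Q = −5.321.
By the Nernst equation, E = +1.193 − (0.0591/6)·(−5.321) = +1.25 V.

+1.25 V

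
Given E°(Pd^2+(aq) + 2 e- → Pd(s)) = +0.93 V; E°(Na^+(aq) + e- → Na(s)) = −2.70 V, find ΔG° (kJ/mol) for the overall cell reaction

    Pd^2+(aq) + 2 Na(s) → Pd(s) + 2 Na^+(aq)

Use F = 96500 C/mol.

In the reaction as written Pd^2+(aq) is reduced, so the Pd²⁺/Pd couple is the cathode and Na⁺/Na is the anode.
E°cell = +0.93 − (−2.70) = +3.63 V; balancing electrons gives n = 2.
ΔG° = −nFE°cell = −(2)(96500)(+3.63) J/mol = −701 kJ/mol.

−701 kJ/mol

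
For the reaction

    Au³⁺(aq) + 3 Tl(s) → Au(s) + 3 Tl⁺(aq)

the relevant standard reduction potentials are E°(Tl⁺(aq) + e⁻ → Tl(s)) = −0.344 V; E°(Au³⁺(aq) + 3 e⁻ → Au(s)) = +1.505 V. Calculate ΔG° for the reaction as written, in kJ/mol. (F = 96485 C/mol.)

In the reaction as written Au³⁺(aq) is reduced, so the Au³⁺/Au couple is the cathode and Tl⁺/Tl is the anode.
E°cell = +1.505 − (−0.344) = +1.849 V; balancing electrons gives n = 3.
ΔG° = −nFE°cell = −(3)(96485)(+1.849) J/mol = −535 kJ/mol.

−535 kJ/mol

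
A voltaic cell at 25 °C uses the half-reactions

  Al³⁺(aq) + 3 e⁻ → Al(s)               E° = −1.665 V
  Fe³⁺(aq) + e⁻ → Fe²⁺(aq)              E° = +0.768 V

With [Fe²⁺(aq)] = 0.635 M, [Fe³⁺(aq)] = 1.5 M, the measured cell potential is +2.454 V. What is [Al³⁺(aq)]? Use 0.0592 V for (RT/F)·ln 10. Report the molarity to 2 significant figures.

The Fe³⁺/Fe²⁺ couple has the larger reduction potential, so it is the cathode: E°cell = +0.768 − (−1.665) = +2.433 V and n = 3.
Rearranging E = E° − (0.0592/n)·log Q gives log Q = 3(+2.433 − (+2.454))/0.0592 = −1.064.
For 3 Fe³⁺(aq) + Al(s) → 3 Fe²⁺(aq) + Al³⁺(aq), the reaction quotient is Q = ([Fe²⁺(aq)]^3·[Al³⁺(aq)]) / [Fe³⁺(aq)]^3.
Substituting the known concentrations and solving, log [Al³⁺(aq)] = 0.056 and [Al³⁺(aq)] = 1.1 M.

1.1 M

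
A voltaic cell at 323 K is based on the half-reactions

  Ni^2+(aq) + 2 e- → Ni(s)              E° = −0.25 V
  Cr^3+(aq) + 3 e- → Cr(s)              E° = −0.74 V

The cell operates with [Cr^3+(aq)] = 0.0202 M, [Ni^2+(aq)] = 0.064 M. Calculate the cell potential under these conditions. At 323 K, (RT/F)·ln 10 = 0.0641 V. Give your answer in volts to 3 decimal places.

Since E°(Ni²⁺/Ni) > E°(Cr³⁺/Cr), Ni²⁺/Ni serves as the cathode.
E°cell = E°cat − E°an = −0.25 − (−0.74) = +0.49 V; n = 6.
Balancing gives 3 Ni^2+(aq) + 2 Cr(s) → 3 Ni(s) + 2 Cr^3+(aq); hence Q = [Cr^3+(aq)]^2 / [Ni^2+(aq)]^3 = 1.56 (log Q = 0.192).
By the Nernst equation, E = +0.49 − (0.0641/6)·(0.192) = +0.488 V.

+0.488 V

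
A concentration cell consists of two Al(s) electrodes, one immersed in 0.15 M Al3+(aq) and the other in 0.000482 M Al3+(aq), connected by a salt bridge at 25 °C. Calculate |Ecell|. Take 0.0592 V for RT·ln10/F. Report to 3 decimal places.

For a concentration cell E°cell = 0, since both electrodes use the same couple.
The compartment with the higher Al3+(aq) concentration (0.15 M) acts as the cathode; ions are reduced there and produced at the dilute (0.000482 M) anode.
With n = 3, Ecell = −(0.0592/3)·log([dilute]/[conc]) = −(0.0592/3)·log(0.000482/0.15) = +0.049 V.

0.049 V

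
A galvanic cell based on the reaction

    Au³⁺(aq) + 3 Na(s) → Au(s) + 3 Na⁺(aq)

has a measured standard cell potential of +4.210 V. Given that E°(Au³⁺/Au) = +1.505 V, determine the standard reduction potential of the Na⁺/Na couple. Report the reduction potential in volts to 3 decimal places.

In the reaction as written the Au³⁺/Au couple is reduced (cathode) and Na⁺/Na is oxidized (anode), so E°cell = E°(Au³⁺/Au) − E°(Na⁺/Na).
E°(Na⁺/Na) = E°(cathode) − E°cell = +1.505 − (+4.210) = −2.705 V.

−2.705 V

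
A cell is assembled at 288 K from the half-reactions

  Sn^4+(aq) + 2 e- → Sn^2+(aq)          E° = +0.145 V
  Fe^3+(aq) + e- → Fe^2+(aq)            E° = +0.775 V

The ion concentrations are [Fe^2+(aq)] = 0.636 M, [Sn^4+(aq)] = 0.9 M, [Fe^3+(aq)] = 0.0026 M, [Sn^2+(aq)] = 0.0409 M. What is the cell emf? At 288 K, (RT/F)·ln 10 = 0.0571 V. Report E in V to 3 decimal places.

The Fe³⁺/Fe²⁺ couple has the more positive E°, so it is the cathode; Sn⁴⁺/Sn²⁺ is the anode.
E°cell = E°cat − E°an = +0.775 − (+0.145) = +0.630 V; n = 2.
For the overall reaction 2 Fe^3+(aq) + Sn^2+(aq) → 2 Fe^2+(aq) + Sn^4+(aq), Q = ([Fe^2+(aq)]^2·[Sn^4+(aq)]) / ([Fe^3+(aq)]^2·[Sn^2+(aq)]) = 1.32×10^6, giving log Q = 6.119.
By the Nernst equation, E = +0.630 − (0.0571/2)·(6.119) = +0.455 V.

+0.455 V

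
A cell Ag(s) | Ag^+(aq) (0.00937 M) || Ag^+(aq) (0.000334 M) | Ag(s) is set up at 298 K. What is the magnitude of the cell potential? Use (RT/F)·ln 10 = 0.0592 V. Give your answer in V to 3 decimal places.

0.086 V

For a concentration cell E°cell = 0, since both electrodes use the same couple.
The compartment with the higher Ag^+(aq) concentration (0.00937 M) acts as the cathode; ions are reduced there and produced at the dilute (0.000334 M) anode.
With n = 1, Ecell = −(0.0592/1)·log([dilute]/[conc]) = −(0.0592/1)·log(0.000334/0.00937) = +0.086 V.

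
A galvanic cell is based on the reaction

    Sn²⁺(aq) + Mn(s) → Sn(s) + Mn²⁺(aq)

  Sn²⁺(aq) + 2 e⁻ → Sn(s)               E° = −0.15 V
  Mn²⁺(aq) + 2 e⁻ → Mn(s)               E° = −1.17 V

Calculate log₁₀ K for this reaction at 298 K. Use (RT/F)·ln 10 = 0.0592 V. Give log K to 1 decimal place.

The Sn²⁺/Sn couple is reduced (cathode); E°cell = −0.15 − (−1.17) = +1.02 V with n = 2.
At equilibrium E = 0, so log K = nE°cell / 0.0592 = (2)(+1.02) / 0.0592 = 34.5.

log K = 34.5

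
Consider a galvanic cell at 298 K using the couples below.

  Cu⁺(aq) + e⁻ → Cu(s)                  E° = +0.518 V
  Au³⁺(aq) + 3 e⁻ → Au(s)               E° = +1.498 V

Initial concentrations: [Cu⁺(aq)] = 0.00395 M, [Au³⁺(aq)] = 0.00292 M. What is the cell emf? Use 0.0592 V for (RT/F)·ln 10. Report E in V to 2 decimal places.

The Au³⁺/Au couple has the more positive E°, so it is the cathode; Cu⁺/Cu is the anode.
The standard potential is +1.498 − (+0.518) = +0.980 V and the balanced reaction transfers n = 3 electrons.
The balanced reaction is Au³⁺(aq) + 3 Cu(s) → Au(s) + 3 Cu⁺(aq), so Q = [Cu⁺(aq)]^3 / [Au³⁺(aq)] = 2.11×10^−5 and log Q = −4.676.
By the Nernst equation, E = +0.980 − (0.0592/3)·(−4.676) = +1.07 V.

+1.07 V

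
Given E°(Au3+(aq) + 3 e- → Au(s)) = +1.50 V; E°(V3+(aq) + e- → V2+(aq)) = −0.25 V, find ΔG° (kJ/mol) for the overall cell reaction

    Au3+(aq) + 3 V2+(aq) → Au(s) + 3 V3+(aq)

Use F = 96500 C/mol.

−507 kJ/mol

In the reaction as written Au3+(aq) is reduced, so the Au³⁺/Au couple is the cathode and V³⁺/V²⁺ is the anode.
E°cell = +1.50 − (−0.25) = +1.75 V; balancing electrons gives n = 3.
ΔG° = −nFE°cell = −(3)(96500)(+1.75) J/mol = −507 kJ/mol.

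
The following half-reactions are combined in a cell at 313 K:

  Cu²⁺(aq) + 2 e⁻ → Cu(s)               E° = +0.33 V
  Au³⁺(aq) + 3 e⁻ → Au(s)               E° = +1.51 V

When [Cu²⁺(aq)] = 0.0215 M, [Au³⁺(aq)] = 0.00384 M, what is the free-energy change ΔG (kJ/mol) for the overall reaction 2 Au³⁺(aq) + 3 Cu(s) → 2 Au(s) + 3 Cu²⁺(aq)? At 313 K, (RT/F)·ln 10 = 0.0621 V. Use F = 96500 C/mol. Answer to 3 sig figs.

The standard cell potential is +1.51 − (+0.33) = +1.18 V, with n = 6 electrons in the balanced equation.
Q = [Cu²⁺(aq)]^3 / [Au³⁺(aq)]^2 = 0.674, so log Q = −0.171 and E = +1.18 − (0.0621/6)(−0.171) = +1.1818 V.
ΔG = −nFE = −(6)(96500)(+1.1818) J/mol = −684 kJ/mol.

−684 kJ/mol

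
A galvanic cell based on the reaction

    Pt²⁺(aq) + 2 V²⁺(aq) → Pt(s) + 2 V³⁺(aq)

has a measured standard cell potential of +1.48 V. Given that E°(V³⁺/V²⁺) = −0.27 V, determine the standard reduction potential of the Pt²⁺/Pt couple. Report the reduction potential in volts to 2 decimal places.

In the reaction as written the Pt²⁺/Pt couple is reduced (cathode) and V³⁺/V²⁺ is oxidized (anode), so E°cell = E°(Pt²⁺/Pt) − E°(V³⁺/V²⁺).
E°(Pt²⁺/Pt) = E°cell + E°(anode) = +1.48 + (−0.27) = +1.21 V.

+1.21 V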